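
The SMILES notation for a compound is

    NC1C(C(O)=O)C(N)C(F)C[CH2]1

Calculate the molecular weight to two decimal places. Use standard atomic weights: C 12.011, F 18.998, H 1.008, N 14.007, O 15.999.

176.19 g/mol

First, the molecular formula is C7H13FN2O2 (counting implicit H from valence).
  C: 7 × 12.011 = 84.077
  F: 1 × 18.998 = 18.998
  H: 13 × 1.008 = 13.104
  N: 2 × 14.007 = 28.014
  O: 2 × 15.999 = 31.998
Sum: 7×12.011 + 1×18.998 + 13×1.008 + 2×14.007 + 2×15.999 = 176.191 → 176.19 g/mol.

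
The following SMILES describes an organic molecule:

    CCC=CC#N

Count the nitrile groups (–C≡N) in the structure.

The nitrile motif appears at heavy-atom position 5 in the SMILES.
Other groups present: 1 alkene.
Nitrile count: 1.

1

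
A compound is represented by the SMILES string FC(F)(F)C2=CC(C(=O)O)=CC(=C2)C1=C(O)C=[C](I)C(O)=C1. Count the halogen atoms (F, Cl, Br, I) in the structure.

4

Halogen atoms appear at heavy-atom positions 1, 3, 4, 19 (3×F, 1×I).
Other groups present: 1 carboxylic acid, 2 hydroxyl.
Halogen count: 4.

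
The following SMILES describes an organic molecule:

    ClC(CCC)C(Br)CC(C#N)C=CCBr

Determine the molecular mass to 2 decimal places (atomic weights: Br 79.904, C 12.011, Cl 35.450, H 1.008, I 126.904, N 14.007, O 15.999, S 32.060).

First, the molecular formula is C11H16Br2ClN (counting implicit H from valence).
  Br: 2 × 79.904 = 159.808
  C: 11 × 12.011 = 132.121
  Cl: 1 × 35.450 = 35.450
  H: 16 × 1.008 = 16.128
  N: 1 × 14.007 = 14.007
Sum: 2×79.904 + 11×12.011 + 1×35.450 + 16×1.008 + 1×14.007 = 357.514 → 357.51 g/mol.

357.51 g/mol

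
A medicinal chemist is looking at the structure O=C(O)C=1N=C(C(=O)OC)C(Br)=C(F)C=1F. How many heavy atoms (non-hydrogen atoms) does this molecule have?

Every atom symbol written in the SMILES (organic subset) is one heavy atom; implicit H are not written.
Heavy atoms by element → Br:1, C:8, F:2, N:1, O:4.
Total: 16.

16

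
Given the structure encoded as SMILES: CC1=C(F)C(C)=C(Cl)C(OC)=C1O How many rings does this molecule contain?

In SMILES, each pair of matching ring-closure digits denotes one ring-closing bond; the number of such bonds equals the number of independent rings.
Ring-closure bonds here: 1.

1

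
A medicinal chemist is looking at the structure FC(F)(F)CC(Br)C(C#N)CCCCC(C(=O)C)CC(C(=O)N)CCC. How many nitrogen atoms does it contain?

Scan the SMILES for N atoms (remember two-letter symbols like Cl and Br are single atoms).
Nitrogen count: 2.

2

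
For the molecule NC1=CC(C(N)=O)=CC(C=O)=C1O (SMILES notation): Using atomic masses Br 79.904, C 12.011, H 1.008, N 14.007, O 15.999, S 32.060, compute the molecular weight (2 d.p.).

First, the molecular formula is C8H8N2O3 (counting implicit H from valence).
  C: 8 × 12.011 = 96.088
  H: 8 × 1.008 = 8.064
  N: 2 × 14.007 = 28.014
  O: 3 × 15.999 = 47.997
Sum: 8×12.011 + 8×1.008 + 2×14.007 + 3×15.999 = 180.163 → 180.16 g/mol.

180.16 g/mol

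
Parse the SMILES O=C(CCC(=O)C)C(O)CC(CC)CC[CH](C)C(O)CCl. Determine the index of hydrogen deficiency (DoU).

Molecular formula: C16H29ClO4.
DoU = (2C + 2 + N − H − X) / 2, where X is the halogen count and O/S are ignored.
    = (2·16 + 2 + 0 − 29 − 1) / 2 = 4 / 2 = 2.

2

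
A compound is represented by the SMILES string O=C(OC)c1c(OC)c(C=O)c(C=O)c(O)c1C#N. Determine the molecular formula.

Walk through each heavy atom and fill implicit hydrogens from standard valence (C 4, N 3, O 2, S 2, halogen 1); for lowercase aromatic atoms, an aromatic c carries 1 H when it has two neighbours and 0 H with three, and aromatic n carries 0 H:
  atom 1: O, bond orders sum to 2 (valence 2) → 0 H
  atom 2: C, bond orders sum to 4 (valence 4) → 0 H
  atom 3: O, bond orders sum to 2 (valence 2) → 0 H
  atom 4: C, bond orders sum to 1 (valence 4) → 3 H
  atom 5: aromatic c, 3 neighbours → 0 H
  atom 6: aromatic c, 3 neighbours → 0 H
  atom 7: O, bond orders sum to 2 (valence 2) → 0 H
  atom 8: C, bond orders sum to 1 (valence 4) → 3 H
  atom 9: aromatic c, 3 neighbours → 0 H
  atom 10: C, bond orders sum to 3 (valence 4) → 1 H
  atom 11: O, bond orders sum to 2 (valence 2) → 0 H
  atom 12: aromatic c, 3 neighbours → 0 H
  atom 13: C, bond orders sum to 3 (valence 4) → 1 H
  atom 14: O, bond orders sum to 2 (valence 2) → 0 H
  atom 15: aromatic c, 3 neighbours → 0 H
  atom 16: O, bond orders sum to 1 (valence 2) → 1 H
  atom 17: aromatic c, 3 neighbours → 0 H
  atom 18: C, bond orders sum to 4 (valence 4) → 0 H
  atom 19: N, bond orders sum to 3 (valence 3) → 0 H
Totals → C:12, H:9, N:1, O:6.

C12H9NO6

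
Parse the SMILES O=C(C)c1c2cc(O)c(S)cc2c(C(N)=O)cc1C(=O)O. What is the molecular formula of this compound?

Walk through each heavy atom and fill implicit hydrogens from standard valence (C 4, N 3, O 2, S 2, halogen 1); for lowercase aromatic atoms, an aromatic c carries 1 H when it has two neighbours and 0 H with three, and aromatic n carries 0 H:
  atom 1: O, bond orders sum to 2 (valence 2) → 0 H
  atom 2: C, bond orders sum to 4 (valence 4) → 0 H
  atom 3: C, bond orders sum to 1 (valence 4) → 3 H
  atom 4: aromatic c, 3 neighbours → 0 H
  atom 5: aromatic c, 3 neighbours → 0 H
  atom 6: aromatic c, 2 neighbours → 1 H
  atom 7: aromatic c, 3 neighbours → 0 H
  atom 8: O, bond orders sum to 1 (valence 2) → 1 H
  atom 9: aromatic c, 3 neighbours → 0 H
  atom 10: S, bond orders sum to 1 (valence 2) → 1 H
  atom 11: aromatic c, 2 neighbours → 1 H
  atom 12: aromatic c, 3 neighbours → 0 H
  atom 13: aromatic c, 3 neighbours → 0 H
  atom 14: C, bond orders sum to 4 (valence 4) → 0 H
  atom 15: N, bond orders sum to 1 (valence 3) → 2 H
  atom 16: O, bond orders sum to 2 (valence 2) → 0 H
  atom 17: aromatic c, 2 neighbours → 1 H
  atom 18: aromatic c, 3 neighbours → 0 H
  atom 19: C, bond orders sum to 4 (valence 4) → 0 H
  atom 20: O, bond orders sum to 2 (valence 2) → 0 H
  atom 21: O, bond orders sum to 1 (valence 2) → 1 H
Totals → C:14, H:11, N:1, O:5, S:1.
In Hill order: C14H11NO5S.

C14H11NO5S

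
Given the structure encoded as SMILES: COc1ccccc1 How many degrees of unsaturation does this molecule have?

Molecular formula: C7H8O.
DoU = (2C + 2 + N − H − X) / 2, where X is the halogen count and O/S are ignored.
    = (2·7 + 2 + 0 − 8 − 0) / 2 = 8 / 2 = 4.

4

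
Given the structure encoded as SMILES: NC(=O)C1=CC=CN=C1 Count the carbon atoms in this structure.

6

Count every carbon token in the SMILES (each C, including those in ring-closure positions and inside branches).
Carbon count: 6.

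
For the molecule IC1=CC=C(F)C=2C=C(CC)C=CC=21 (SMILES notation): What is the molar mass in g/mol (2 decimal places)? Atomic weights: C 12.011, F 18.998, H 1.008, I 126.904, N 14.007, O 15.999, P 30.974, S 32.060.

300.11 g/mol

First, the molecular formula is C12H10FI (counting implicit H from valence).
  C: 12 × 12.011 = 144.132
  F: 1 × 18.998 = 18.998
  H: 10 × 1.008 = 10.080
  I: 1 × 126.904 = 126.904
Sum: 12×12.011 + 1×18.998 + 10×1.008 + 1×126.904 = 300.114 → 300.11 g/mol.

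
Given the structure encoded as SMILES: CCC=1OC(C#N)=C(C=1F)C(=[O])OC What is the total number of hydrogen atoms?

8

Walk through each heavy atom and fill implicit hydrogens from standard valence (C 4, N 3, O 2, S 2, halogen 1):
  atom 1: C, bond orders sum to 1 (valence 4) → 3 H
  atom 2: C, bond orders sum to 2 (valence 4) → 2 H
  atom 3: C, bond orders sum to 4 (valence 4) → 0 H
  atom 4: O, bond orders sum to 2 (valence 2) → 0 H
  atom 5: C, bond orders sum to 4 (valence 4) → 0 H
  atom 6: C, bond orders sum to 4 (valence 4) → 0 H
  atom 7: N, bond orders sum to 3 (valence 3) → 0 H
  atom 8: C, bond orders sum to 4 (valence 4) → 0 H
  atom 9: C, bond orders sum to 4 (valence 4) → 0 H
  atom 10: F (halogen, monovalent) → 0 H
  atom 11: C, bond orders sum to 4 (valence 4) → 0 H
  atom 12: O with explicit H count 0
  atom 13: O, bond orders sum to 2 (valence 2) → 0 H
  atom 14: C, bond orders sum to 1 (valence 4) → 3 H
Total hydrogens: 8.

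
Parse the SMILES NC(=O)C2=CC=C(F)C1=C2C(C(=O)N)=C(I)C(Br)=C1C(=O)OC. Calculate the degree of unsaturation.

Degree of unsaturation = (number of rings) + (number of π bonds).
Ring closures in the SMILES: 2.
π bonds: 8 double bonds (each 1 DoU) → 8 DoU from unsaturation.
Total DoU = 2 + 8 = 10.

10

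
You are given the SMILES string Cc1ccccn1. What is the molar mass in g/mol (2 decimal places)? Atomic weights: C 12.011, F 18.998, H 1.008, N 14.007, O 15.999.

First, the molecular formula is C6H7N (counting implicit H from valence).
  C: 6 × 12.011 = 72.066
  H: 7 × 1.008 = 7.056
  N: 1 × 14.007 = 14.007
Sum: 6×12.011 + 7×1.008 + 1×14.007 = 93.129 → 93.13 g/mol.

93.13 g/mol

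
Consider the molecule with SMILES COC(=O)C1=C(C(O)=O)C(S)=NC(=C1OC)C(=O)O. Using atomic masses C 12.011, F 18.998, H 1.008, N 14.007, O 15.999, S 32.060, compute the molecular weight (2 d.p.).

287.24 g/mol

First, the molecular formula is C10H9NO7S (counting implicit H from valence).
  C: 10 × 12.011 = 120.110
  H: 9 × 1.008 = 9.072
  N: 1 × 14.007 = 14.007
  O: 7 × 15.999 = 111.993
  S: 1 × 32.060 = 32.060
Sum: 10×12.011 + 9×1.008 + 1×14.007 + 7×15.999 + 1×32.060 = 287.242 → 287.24 g/mol.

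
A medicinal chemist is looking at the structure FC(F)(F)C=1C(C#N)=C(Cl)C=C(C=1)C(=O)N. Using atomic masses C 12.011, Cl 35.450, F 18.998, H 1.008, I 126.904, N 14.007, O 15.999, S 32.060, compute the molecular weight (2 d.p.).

248.59 g/mol

First, the molecular formula is C9H4ClF3N2O (counting implicit H from valence).
  C: 9 × 12.011 = 108.099
  Cl: 1 × 35.450 = 35.450
  F: 3 × 18.998 = 56.994
  H: 4 × 1.008 = 4.032
  N: 2 × 14.007 = 28.014
  O: 1 × 15.999 = 15.999
Sum: 9×12.011 + 1×35.450 + 3×18.998 + 4×1.008 + 2×14.007 + 1×15.999 = 248.588 → 248.59 g/mol.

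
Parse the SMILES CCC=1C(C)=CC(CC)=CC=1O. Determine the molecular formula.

Walk through each heavy atom and fill implicit hydrogens from standard valence (C 4, N 3, O 2, S 2, halogen 1):
  atom 1: C, bond orders sum to 1 (valence 4) → 3 H
  atom 2: C, bond orders sum to 2 (valence 4) → 2 H
  atom 3: C, bond orders sum to 4 (valence 4) → 0 H
  atom 4: C, bond orders sum to 4 (valence 4) → 0 H
  atom 5: C, bond orders sum to 1 (valence 4) → 3 H
  atom 6: C, bond orders sum to 3 (valence 4) → 1 H
  atom 7: C, bond orders sum to 4 (valence 4) → 0 H
  atom 8: C, bond orders sum to 2 (valence 4) → 2 H
  atom 9: C, bond orders sum to 1 (valence 4) → 3 H
  atom 10: C, bond orders sum to 3 (valence 4) → 1 H
  atom 11: C, bond orders sum to 4 (valence 4) → 0 H
  atom 12: O, bond orders sum to 1 (valence 2) → 1 H
Totals → C:11, H:16, O:1.

C11H16O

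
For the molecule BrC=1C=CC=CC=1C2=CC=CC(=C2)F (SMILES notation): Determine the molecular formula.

Walk through each heavy atom and fill implicit hydrogens from standard valence (C 4, N 3, O 2, S 2, halogen 1):
  atom 1: Br (halogen, monovalent) → 0 H
  atom 2: C, bond orders sum to 4 (valence 4) → 0 H
  atom 3: C, bond orders sum to 3 (valence 4) → 1 H
  atom 4: C, bond orders sum to 3 (valence 4) → 1 H
  atom 5: C, bond orders sum to 3 (valence 4) → 1 H
  atom 6: C, bond orders sum to 3 (valence 4) → 1 H
  atom 7: C, bond orders sum to 4 (valence 4) → 0 H
  atom 8: C, bond orders sum to 4 (valence 4) → 0 H
  atom 9: C, bond orders sum to 3 (valence 4) → 1 H
  atom 10: C, bond orders sum to 3 (valence 4) → 1 H
  atom 11: C, bond orders sum to 3 (valence 4) → 1 H
  atom 12: C, bond orders sum to 4 (valence 4) → 0 H
  atom 13: C, bond orders sum to 3 (valence 4) → 1 H
  atom 14: F (halogen, monovalent) → 0 H
Totals → C:12, H:8, Br:1, F:1.
In Hill order: C12H8BrF.

C12H8BrF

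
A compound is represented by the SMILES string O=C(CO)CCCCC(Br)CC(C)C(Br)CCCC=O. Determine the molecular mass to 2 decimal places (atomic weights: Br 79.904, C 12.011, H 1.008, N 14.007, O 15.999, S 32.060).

414.18 g/mol

First, the molecular formula is C15H26Br2O3 (counting implicit H from valence).
  Br: 2 × 79.904 = 159.808
  C: 15 × 12.011 = 180.165
  H: 26 × 1.008 = 26.208
  O: 3 × 15.999 = 47.997
Sum: 2×79.904 + 15×12.011 + 26×1.008 + 3×15.999 = 414.178 → 414.18 g/mol.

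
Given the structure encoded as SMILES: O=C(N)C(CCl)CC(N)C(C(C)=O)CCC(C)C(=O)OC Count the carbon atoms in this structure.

14

Count every carbon token in the SMILES (each C, including those in ring-closure positions and inside branches).
Carbon count: 14.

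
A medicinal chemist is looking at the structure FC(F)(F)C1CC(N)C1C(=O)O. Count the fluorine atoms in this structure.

Scan the SMILES for F atoms (remember two-letter symbols like Cl and Br are single atoms).
Fluorine count: 3.

3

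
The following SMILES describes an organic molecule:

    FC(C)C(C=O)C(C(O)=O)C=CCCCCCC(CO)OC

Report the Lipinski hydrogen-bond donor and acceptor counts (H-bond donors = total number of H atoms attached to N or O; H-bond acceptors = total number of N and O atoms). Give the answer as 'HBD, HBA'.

2, 5

Donors: find every N or O and count the H atoms it carries.
  atom 6 (O): bond orders sum to 2 → 0 H
  atom 9 (O): bond orders sum to 1 → 1 H
  atom 10 (O): bond orders sum to 2 → 0 H
  atom 20 (O): bond orders sum to 1 → 1 H
  atom 21 (O): bond orders sum to 2 → 0 H
Lipinski HBD = 2.
Acceptors: N atoms = 0, O atoms = 5 → HBA = 5.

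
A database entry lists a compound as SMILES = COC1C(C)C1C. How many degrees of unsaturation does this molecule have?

Degree of unsaturation = (number of rings) + (number of π bonds).
Ring closures in the SMILES: 1.
π bonds: none → 0 DoU from unsaturation.
Total DoU = 1 + 0 = 1.

1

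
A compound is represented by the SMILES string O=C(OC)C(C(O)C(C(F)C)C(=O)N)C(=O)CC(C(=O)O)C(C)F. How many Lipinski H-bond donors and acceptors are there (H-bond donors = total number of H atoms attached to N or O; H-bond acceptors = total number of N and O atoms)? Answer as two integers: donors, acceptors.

4, 8

Donors: find every N or O and count the H atoms it carries.
  atom 1 (O): bond orders sum to 2 → 0 H
  atom 3 (O): bond orders sum to 2 → 0 H
  atom 7 (O): bond orders sum to 1 → 1 H
  atom 13 (O): bond orders sum to 2 → 0 H
  atom 14 (N): bond orders sum to 1 → 2 H
  atom 16 (O): bond orders sum to 2 → 0 H
  atom 20 (O): bond orders sum to 2 → 0 H
  atom 21 (O): bond orders sum to 1 → 1 H
Lipinski HBD = 4.
Acceptors: N atoms = 1, O atoms = 7 → HBA = 8.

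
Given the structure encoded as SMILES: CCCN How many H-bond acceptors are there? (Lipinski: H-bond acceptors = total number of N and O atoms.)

N atoms: 1; O atoms: 0.
Lipinski HBA = 1 + 0 = 1.

1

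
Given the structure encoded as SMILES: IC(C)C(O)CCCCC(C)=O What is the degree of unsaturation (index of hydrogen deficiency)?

1

Degree of unsaturation = (number of rings) + (number of π bonds).
Ring closures in the SMILES: 0.
π bonds: 1 double bond (each 1 DoU) → 1 DoU from unsaturation.
Total DoU = 0 + 1 = 1.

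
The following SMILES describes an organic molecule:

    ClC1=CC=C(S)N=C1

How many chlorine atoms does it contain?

1

Scan the SMILES for Cl atoms (remember two-letter symbols like Cl and Br are single atoms).
Chlorine count: 1.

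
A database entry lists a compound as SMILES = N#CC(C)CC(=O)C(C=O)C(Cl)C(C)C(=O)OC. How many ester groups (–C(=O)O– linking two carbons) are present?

The ester motif appears at heavy-atom position 15 in the SMILES.
Other groups present: 1 aldehyde, 1 ketone, 1 nitrile.
Ester count: 1.

1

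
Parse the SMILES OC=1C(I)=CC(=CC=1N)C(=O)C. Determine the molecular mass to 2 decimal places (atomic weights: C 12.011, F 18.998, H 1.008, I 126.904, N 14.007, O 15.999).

First, the molecular formula is C8H8INO2 (counting implicit H from valence).
  C: 8 × 12.011 = 96.088
  H: 8 × 1.008 = 8.064
  I: 1 × 126.904 = 126.904
  N: 1 × 14.007 = 14.007
  O: 2 × 15.999 = 31.998
Sum: 8×12.011 + 8×1.008 + 1×126.904 + 1×14.007 + 2×15.999 = 277.061 → 277.06 g/mol.

277.06 g/mol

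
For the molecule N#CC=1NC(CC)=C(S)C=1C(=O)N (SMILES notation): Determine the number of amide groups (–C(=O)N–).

The amide motif appears at heavy-atom position 11 in the SMILES.
Other groups present: 1 nitrile, 1 thiol.
Amide count: 1.

1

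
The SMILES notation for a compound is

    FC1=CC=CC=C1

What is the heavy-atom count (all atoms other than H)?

Every atom symbol written in the SMILES (organic subset) is one heavy atom; implicit H are not written.
Heavy atoms by element → C:6, F:1.
Total: 7.

7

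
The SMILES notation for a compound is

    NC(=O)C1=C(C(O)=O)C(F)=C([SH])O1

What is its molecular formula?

C6H4FNO4S

Walk through each heavy atom and fill implicit hydrogens from standard valence (C 4, N 3, O 2, S 2, halogen 1):
  atom 1: N, bond orders sum to 1 (valence 3) → 2 H
  atom 2: C, bond orders sum to 4 (valence 4) → 0 H
  atom 3: O, bond orders sum to 2 (valence 2) → 0 H
  atom 4: C, bond orders sum to 4 (valence 4) → 0 H
  atom 5: C, bond orders sum to 4 (valence 4) → 0 H
  atom 6: C, bond orders sum to 4 (valence 4) → 0 H
  atom 7: O, bond orders sum to 1 (valence 2) → 1 H
  atom 8: O, bond orders sum to 2 (valence 2) → 0 H
  atom 9: C, bond orders sum to 4 (valence 4) → 0 H
  atom 10: F (halogen, monovalent) → 0 H
  atom 11: C, bond orders sum to 4 (valence 4) → 0 H
  atom 12: S with explicit H count 1
  atom 13: O, bond orders sum to 2 (valence 2) → 0 H
Totals → C:6, H:4, F:1, N:1, O:4, S:1.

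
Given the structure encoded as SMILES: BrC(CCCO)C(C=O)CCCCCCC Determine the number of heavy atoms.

16

Every atom symbol written in the SMILES (organic subset) is one heavy atom; implicit H are not written.
Heavy atoms by element → Br:1, C:13, O:2.
Total: 16.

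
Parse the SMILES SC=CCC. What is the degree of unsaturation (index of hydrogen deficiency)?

Degree of unsaturation = (number of rings) + (number of π bonds).
Ring closures in the SMILES: 0.
π bonds: 1 double bond (each 1 DoU) → 1 DoU from unsaturation.
Total DoU = 0 + 1 = 1.

1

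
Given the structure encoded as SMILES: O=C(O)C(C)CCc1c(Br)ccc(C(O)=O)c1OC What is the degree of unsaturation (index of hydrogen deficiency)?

6

Molecular formula: C13H15BrO5.
DoU = (2C + 2 + N − H − X) / 2, where X is the halogen count and O/S are ignored.
    = (2·13 + 2 + 0 − 15 − 1) / 2 = 12 / 2 = 6.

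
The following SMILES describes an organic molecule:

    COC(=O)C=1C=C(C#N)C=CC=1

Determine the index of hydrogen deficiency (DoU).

Degree of unsaturation = (number of rings) + (number of π bonds).
Ring closures in the SMILES: 1.
π bonds: 4 double bonds (each 1 DoU), 1 triple bond (each 2 DoU) → 6 DoU from unsaturation.
Total DoU = 1 + 6 = 7.

7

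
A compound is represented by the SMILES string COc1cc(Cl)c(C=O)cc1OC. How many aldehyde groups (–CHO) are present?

1

The aldehyde motif appears at heavy-atom position 8 in the SMILES.
Other groups present: 2 ether.
Aldehyde count: 1.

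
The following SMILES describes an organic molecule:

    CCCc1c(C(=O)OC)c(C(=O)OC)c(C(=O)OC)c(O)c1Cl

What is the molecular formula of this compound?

C15H17ClO7

Walk through each heavy atom and fill implicit hydrogens from standard valence (C 4, N 3, O 2, S 2, halogen 1); for lowercase aromatic atoms, an aromatic c carries 1 H when it has two neighbours and 0 H with three, and aromatic n carries 0 H:
  atom 1: C, bond orders sum to 1 (valence 4) → 3 H
  atom 2: C, bond orders sum to 2 (valence 4) → 2 H
  atom 3: C, bond orders sum to 2 (valence 4) → 2 H
  atom 4: aromatic c, 3 neighbours → 0 H
  atom 5: aromatic c, 3 neighbours → 0 H
  atom 6: C, bond orders sum to 4 (valence 4) → 0 H
  atom 7: O, bond orders sum to 2 (valence 2) → 0 H
  atom 8: O, bond orders sum to 2 (valence 2) → 0 H
  atom 9: C, bond orders sum to 1 (valence 4) → 3 H
  atom 10: aromatic c, 3 neighbours → 0 H
  atom 11: C, bond orders sum to 4 (valence 4) → 0 H
  atom 12: O, bond orders sum to 2 (valence 2) → 0 H
  atom 13: O, bond orders sum to 2 (valence 2) → 0 H
  atom 14: C, bond orders sum to 1 (valence 4) → 3 H
  atom 15: aromatic c, 3 neighbours → 0 H
  atom 16: C, bond orders sum to 4 (valence 4) → 0 H
  atom 17: O, bond orders sum to 2 (valence 2) → 0 H
  atom 18: O, bond orders sum to 2 (valence 2) → 0 H
  atom 19: C, bond orders sum to 1 (valence 4) → 3 H
  atom 20: aromatic c, 3 neighbours → 0 H
  atom 21: O, bond orders sum to 1 (valence 2) → 1 H
  atom 22: aromatic c, 3 neighbours → 0 H
  atom 23: Cl (halogen, monovalent) → 0 H
Totals → C:15, H:17, Cl:1, O:7.
In Hill order: C15H17ClO7.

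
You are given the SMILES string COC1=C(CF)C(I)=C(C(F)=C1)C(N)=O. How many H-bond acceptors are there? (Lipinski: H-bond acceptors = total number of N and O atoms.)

3

N atoms: 1; O atoms: 2.
Lipinski HBA = 1 + 2 = 3.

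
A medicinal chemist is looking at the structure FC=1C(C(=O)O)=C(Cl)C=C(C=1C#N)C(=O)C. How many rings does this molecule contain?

1

In SMILES, each pair of matching ring-closure digits denotes one ring-closing bond; the number of such bonds equals the number of independent rings.
Ring-closure bonds here: 1.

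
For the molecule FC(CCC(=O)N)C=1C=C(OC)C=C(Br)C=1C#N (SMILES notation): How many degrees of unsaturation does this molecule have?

Degree of unsaturation = (number of rings) + (number of π bonds).
Ring closures in the SMILES: 1.
π bonds: 4 double bonds (each 1 DoU), 1 triple bond (each 2 DoU) → 6 DoU from unsaturation.
Total DoU = 1 + 6 = 7.

7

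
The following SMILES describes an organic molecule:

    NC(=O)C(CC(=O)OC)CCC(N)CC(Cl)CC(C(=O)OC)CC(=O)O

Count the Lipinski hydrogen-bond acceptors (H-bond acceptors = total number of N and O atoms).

9

N atoms: 2; O atoms: 7.
Lipinski HBA = 2 + 7 = 9.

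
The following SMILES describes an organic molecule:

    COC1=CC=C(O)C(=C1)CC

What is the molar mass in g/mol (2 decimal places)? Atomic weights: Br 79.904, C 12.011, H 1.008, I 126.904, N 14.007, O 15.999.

First, the molecular formula is C9H12O2 (counting implicit H from valence).
  C: 9 × 12.011 = 108.099
  H: 12 × 1.008 = 12.096
  O: 2 × 15.999 = 31.998
Sum: 9×12.011 + 12×1.008 + 2×15.999 = 152.193 → 152.19 g/mol.

152.19 g/mol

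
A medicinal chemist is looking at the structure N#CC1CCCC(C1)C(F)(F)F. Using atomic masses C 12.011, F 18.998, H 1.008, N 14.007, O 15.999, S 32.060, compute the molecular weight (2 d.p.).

First, the molecular formula is C8H10F3N (counting implicit H from valence).
  C: 8 × 12.011 = 96.088
  F: 3 × 18.998 = 56.994
  H: 10 × 1.008 = 10.080
  N: 1 × 14.007 = 14.007
Sum: 8×12.011 + 3×18.998 + 10×1.008 + 1×14.007 = 177.169 → 177.17 g/mol.

177.17 g/mol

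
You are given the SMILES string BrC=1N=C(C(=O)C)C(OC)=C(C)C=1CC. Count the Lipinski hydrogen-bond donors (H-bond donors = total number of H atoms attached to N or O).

0

Donors: find every N or O and count the H atoms it carries.
  atom 3 (N): bond orders sum to 3 → 0 H
  atom 6 (O): bond orders sum to 2 → 0 H
  atom 9 (O): bond orders sum to 2 → 0 H
Lipinski HBD = 0.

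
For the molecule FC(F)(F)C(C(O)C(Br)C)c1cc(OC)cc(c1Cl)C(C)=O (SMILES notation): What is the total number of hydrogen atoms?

15

Walk through each heavy atom and fill implicit hydrogens from standard valence (C 4, N 3, O 2, S 2, halogen 1); for lowercase aromatic atoms, an aromatic c carries 1 H when it has two neighbours and 0 H with three, and aromatic n carries 0 H:
  atom 1: F (halogen, monovalent) → 0 H
  atom 2: C, bond orders sum to 4 (valence 4) → 0 H
  atom 3: F (halogen, monovalent) → 0 H
  atom 4: F (halogen, monovalent) → 0 H
  atom 5: C, bond orders sum to 3 (valence 4) → 1 H
  atom 6: C, bond orders sum to 3 (valence 4) → 1 H
  atom 7: O, bond orders sum to 1 (valence 2) → 1 H
  atom 8: C, bond orders sum to 3 (valence 4) → 1 H
  atom 9: Br (halogen, monovalent) → 0 H
  atom 10: C, bond orders sum to 1 (valence 4) → 3 H
  atom 11: aromatic c, 3 neighbours → 0 H
  atom 12: aromatic c, 2 neighbours → 1 H
  atom 13: aromatic c, 3 neighbours → 0 H
  atom 14: O, bond orders sum to 2 (valence 2) → 0 H
  atom 15: C, bond orders sum to 1 (valence 4) → 3 H
  atom 16: aromatic c, 2 neighbours → 1 H
  atom 17: aromatic c, 3 neighbours → 0 H
  atom 18: aromatic c, 3 neighbours → 0 H
  atom 19: Cl (halogen, monovalent) → 0 H
  atom 20: C, bond orders sum to 4 (valence 4) → 0 H
  atom 21: C, bond orders sum to 1 (valence 4) → 3 H
  atom 22: O, bond orders sum to 2 (valence 2) → 0 H
Total hydrogens: 15.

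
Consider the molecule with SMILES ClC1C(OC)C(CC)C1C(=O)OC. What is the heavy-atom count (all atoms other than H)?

Every atom symbol written in the SMILES (organic subset) is one heavy atom; implicit H are not written.
Heavy atoms by element → C:9, Cl:1, O:3.
Total: 13.

13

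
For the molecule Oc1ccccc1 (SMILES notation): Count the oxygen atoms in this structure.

1

Scan the SMILES for O atoms (remember two-letter symbols like Cl and Br are single atoms).
Oxygen count: 1.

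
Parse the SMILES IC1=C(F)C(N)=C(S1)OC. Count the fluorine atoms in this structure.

Scan the SMILES for F atoms (remember two-letter symbols like Cl and Br are single atoms).
Fluorine count: 1.

1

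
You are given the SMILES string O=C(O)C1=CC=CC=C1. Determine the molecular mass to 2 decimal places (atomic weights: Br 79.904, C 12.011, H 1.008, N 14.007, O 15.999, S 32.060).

122.12 g/mol

First, the molecular formula is C7H6O2 (counting implicit H from valence).
  C: 7 × 12.011 = 84.077
  H: 6 × 1.008 = 6.048
  O: 2 × 15.999 = 31.998
Sum: 7×12.011 + 6×1.008 + 2×15.999 = 122.123 → 122.12 g/mol.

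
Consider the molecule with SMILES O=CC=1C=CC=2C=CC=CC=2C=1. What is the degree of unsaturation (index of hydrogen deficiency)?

Degree of unsaturation = (number of rings) + (number of π bonds).
Ring closures in the SMILES: 2.
π bonds: 6 double bonds (each 1 DoU) → 6 DoU from unsaturation.
Total DoU = 2 + 6 = 8.

8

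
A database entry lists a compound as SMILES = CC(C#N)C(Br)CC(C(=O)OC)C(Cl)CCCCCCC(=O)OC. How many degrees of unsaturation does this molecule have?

Degree of unsaturation = (number of rings) + (number of π bonds).
Ring closures in the SMILES: 0.
π bonds: 2 double bonds (each 1 DoU), 1 triple bond (each 2 DoU) → 4 DoU from unsaturation.
Total DoU = 0 + 4 = 4.

4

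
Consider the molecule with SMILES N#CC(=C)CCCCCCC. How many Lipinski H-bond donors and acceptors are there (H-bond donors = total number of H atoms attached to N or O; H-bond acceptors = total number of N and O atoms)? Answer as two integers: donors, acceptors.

Donors: find every N or O and count the H atoms it carries.
  atom 1 (N): bond orders sum to 3 → 0 H
Lipinski HBD = 0.
Acceptors: N atoms = 1, O atoms = 0 → HBA = 1.

0, 1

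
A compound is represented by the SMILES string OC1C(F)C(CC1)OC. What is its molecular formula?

C6H11FO2

Walk through each heavy atom and fill implicit hydrogens from standard valence (C 4, N 3, O 2, S 2, halogen 1):
  atom 1: O, bond orders sum to 1 (valence 2) → 1 H
  atom 2: C, bond orders sum to 3 (valence 4) → 1 H
  atom 3: C, bond orders sum to 3 (valence 4) → 1 H
  atom 4: F (halogen, monovalent) → 0 H
  atom 5: C, bond orders sum to 3 (valence 4) → 1 H
  atom 6: C, bond orders sum to 2 (valence 4) → 2 H
  atom 7: C, bond orders sum to 2 (valence 4) → 2 H
  atom 8: O, bond orders sum to 2 (valence 2) → 0 H
  atom 9: C, bond orders sum to 1 (valence 4) → 3 H
Totals → C:6, H:11, F:1, O:2.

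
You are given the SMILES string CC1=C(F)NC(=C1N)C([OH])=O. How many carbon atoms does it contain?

Count every carbon token in the SMILES (each C, including those in ring-closure positions and inside branches).
Carbon count: 6.

6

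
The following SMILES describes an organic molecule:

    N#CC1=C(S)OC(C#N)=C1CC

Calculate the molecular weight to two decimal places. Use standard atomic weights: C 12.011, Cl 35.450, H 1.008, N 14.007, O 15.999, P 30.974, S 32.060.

First, the molecular formula is C8H6N2OS (counting implicit H from valence).
  C: 8 × 12.011 = 96.088
  H: 6 × 1.008 = 6.048
  N: 2 × 14.007 = 28.014
  O: 1 × 15.999 = 15.999
  S: 1 × 32.060 = 32.060
Sum: 8×12.011 + 6×1.008 + 2×14.007 + 1×15.999 + 1×32.060 = 178.209 → 178.21 g/mol.

178.21 g/mol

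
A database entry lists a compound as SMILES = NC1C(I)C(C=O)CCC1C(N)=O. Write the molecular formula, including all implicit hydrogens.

C8H13IN2O2

Walk through each heavy atom and fill implicit hydrogens from standard valence (C 4, N 3, O 2, S 2, halogen 1):
  atom 1: N, bond orders sum to 1 (valence 3) → 2 H
  atom 2: C, bond orders sum to 3 (valence 4) → 1 H
  atom 3: C, bond orders sum to 3 (valence 4) → 1 H
  atom 4: I (halogen, monovalent) → 0 H
  atom 5: C, bond orders sum to 3 (valence 4) → 1 H
  atom 6: C, bond orders sum to 3 (valence 4) → 1 H
  atom 7: O, bond orders sum to 2 (valence 2) → 0 H
  atom 8: C, bond orders sum to 2 (valence 4) → 2 H
  atom 9: C, bond orders sum to 2 (valence 4) → 2 H
  atom 10: C, bond orders sum to 3 (valence 4) → 1 H
  atom 11: C, bond orders sum to 4 (valence 4) → 0 H
  atom 12: N, bond orders sum to 1 (valence 3) → 2 H
  atom 13: O, bond orders sum to 2 (valence 2) → 0 H
Totals → C:8, H:13, I:1, N:2, O:2.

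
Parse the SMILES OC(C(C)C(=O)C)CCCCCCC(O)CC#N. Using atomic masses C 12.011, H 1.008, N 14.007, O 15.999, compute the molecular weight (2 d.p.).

First, the molecular formula is C14H25NO3 (counting implicit H from valence).
  C: 14 × 12.011 = 168.154
  H: 25 × 1.008 = 25.200
  N: 1 × 14.007 = 14.007
  O: 3 × 15.999 = 47.997
Sum: 14×12.011 + 25×1.008 + 1×14.007 + 3×15.999 = 255.358 → 255.36 g/mol.

255.36 g/mol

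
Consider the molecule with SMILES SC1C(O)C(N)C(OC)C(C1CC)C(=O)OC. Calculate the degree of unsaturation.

2

Molecular formula: C11H21NO4S.
DoU = (2C + 2 + N − H − X) / 2, where X is the halogen count and O/S are ignored.
    = (2·11 + 2 + 1 − 21 − 0) / 2 = 4 / 2 = 2.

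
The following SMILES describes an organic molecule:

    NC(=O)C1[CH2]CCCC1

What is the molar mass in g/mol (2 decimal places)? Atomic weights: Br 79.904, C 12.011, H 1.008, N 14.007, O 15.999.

First, the molecular formula is C7H13NO (counting implicit H from valence).
  C: 7 × 12.011 = 84.077
  H: 13 × 1.008 = 13.104
  N: 1 × 14.007 = 14.007
  O: 1 × 15.999 = 15.999
Sum: 7×12.011 + 13×1.008 + 1×14.007 + 1×15.999 = 127.187 → 127.19 g/mol.

127.19 g/mol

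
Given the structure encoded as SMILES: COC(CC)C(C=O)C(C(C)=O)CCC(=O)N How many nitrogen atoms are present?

1

Scan the SMILES for N atoms (remember two-letter symbols like Cl and Br are single atoms).
Nitrogen count: 1.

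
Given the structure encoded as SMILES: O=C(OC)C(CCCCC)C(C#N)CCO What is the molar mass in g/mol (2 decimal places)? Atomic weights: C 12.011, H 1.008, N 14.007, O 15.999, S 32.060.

227.30 g/mol

First, the molecular formula is C12H21NO3 (counting implicit H from valence).
  C: 12 × 12.011 = 144.132
  H: 21 × 1.008 = 21.168
  N: 1 × 14.007 = 14.007
  O: 3 × 15.999 = 47.997
Sum: 12×12.011 + 21×1.008 + 1×14.007 + 3×15.999 = 227.304 → 227.30 g/mol.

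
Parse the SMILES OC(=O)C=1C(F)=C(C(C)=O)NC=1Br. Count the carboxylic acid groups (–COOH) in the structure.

The carboxylic acid motif appears at heavy-atom position 2 in the SMILES.
Other groups present: 1 ketone.
Carboxylic acid count: 1.

1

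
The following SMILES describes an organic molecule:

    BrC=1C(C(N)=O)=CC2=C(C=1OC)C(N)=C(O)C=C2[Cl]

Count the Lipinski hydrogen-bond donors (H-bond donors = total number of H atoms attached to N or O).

5

Donors: find every N or O and count the H atoms it carries.
  atom 5 (N): bond orders sum to 1 → 2 H
  atom 6 (O): bond orders sum to 2 → 0 H
  atom 11 (O): bond orders sum to 2 → 0 H
  atom 14 (N): bond orders sum to 1 → 2 H
  atom 16 (O): bond orders sum to 1 → 1 H
Lipinski HBD = 5.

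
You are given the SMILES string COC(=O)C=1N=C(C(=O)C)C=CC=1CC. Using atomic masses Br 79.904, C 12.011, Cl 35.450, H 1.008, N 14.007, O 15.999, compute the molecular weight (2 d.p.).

First, the molecular formula is C11H13NO3 (counting implicit H from valence).
  C: 11 × 12.011 = 132.121
  H: 13 × 1.008 = 13.104
  N: 1 × 14.007 = 14.007
  O: 3 × 15.999 = 47.997
Sum: 11×12.011 + 13×1.008 + 1×14.007 + 3×15.999 = 207.229 → 207.23 g/mol.

207.23 g/mol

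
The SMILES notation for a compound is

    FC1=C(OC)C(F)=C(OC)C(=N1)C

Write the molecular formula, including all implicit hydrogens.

C8H9F2NO2

Walk through each heavy atom and fill implicit hydrogens from standard valence (C 4, N 3, O 2, S 2, halogen 1):
  atom 1: F (halogen, monovalent) → 0 H
  atom 2: C, bond orders sum to 4 (valence 4) → 0 H
  atom 3: C, bond orders sum to 4 (valence 4) → 0 H
  atom 4: O, bond orders sum to 2 (valence 2) → 0 H
  atom 5: C, bond orders sum to 1 (valence 4) → 3 H
  atom 6: C, bond orders sum to 4 (valence 4) → 0 H
  atom 7: F (halogen, monovalent) → 0 H
  atom 8: C, bond orders sum to 4 (valence 4) → 0 H
  atom 9: O, bond orders sum to 2 (valence 2) → 0 H
  atom 10: C, bond orders sum to 1 (valence 4) → 3 H
  atom 11: C, bond orders sum to 4 (valence 4) → 0 H
  atom 12: N, bond orders sum to 3 (valence 3) → 0 H
  atom 13: C, bond orders sum to 1 (valence 4) → 3 H
Totals → C:8, H:9, F:2, N:1, O:2.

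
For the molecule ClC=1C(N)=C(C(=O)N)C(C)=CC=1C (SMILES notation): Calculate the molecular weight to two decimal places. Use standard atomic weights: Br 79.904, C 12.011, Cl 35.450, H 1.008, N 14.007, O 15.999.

First, the molecular formula is C9H11ClN2O (counting implicit H from valence).
  C: 9 × 12.011 = 108.099
  Cl: 1 × 35.450 = 35.450
  H: 11 × 1.008 = 11.088
  N: 2 × 14.007 = 28.014
  O: 1 × 15.999 = 15.999
Sum: 9×12.011 + 1×35.450 + 11×1.008 + 2×14.007 + 1×15.999 = 198.650 → 198.65 g/mol.

198.65 g/mol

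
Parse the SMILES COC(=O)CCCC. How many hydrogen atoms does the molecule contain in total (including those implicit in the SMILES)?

12

Walk through each heavy atom and fill implicit hydrogens from standard valence (C 4, N 3, O 2, S 2, halogen 1):
  atom 1: C, bond orders sum to 1 (valence 4) → 3 H
  atom 2: O, bond orders sum to 2 (valence 2) → 0 H
  atom 3: C, bond orders sum to 4 (valence 4) → 0 H
  atom 4: O, bond orders sum to 2 (valence 2) → 0 H
  atom 5: C, bond orders sum to 2 (valence 4) → 2 H
  atom 6: C, bond orders sum to 2 (valence 4) → 2 H
  atom 7: C, bond orders sum to 2 (valence 4) → 2 H
  atom 8: C, bond orders sum to 1 (valence 4) → 3 H
Total hydrogens: 12.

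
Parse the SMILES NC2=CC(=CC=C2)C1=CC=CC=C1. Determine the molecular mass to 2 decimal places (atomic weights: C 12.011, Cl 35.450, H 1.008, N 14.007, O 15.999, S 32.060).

169.23 g/mol

First, the molecular formula is C12H11N (counting implicit H from valence).
  C: 12 × 12.011 = 144.132
  H: 11 × 1.008 = 11.088
  N: 1 × 14.007 = 14.007
Sum: 12×12.011 + 11×1.008 + 1×14.007 = 169.227 → 169.23 g/mol.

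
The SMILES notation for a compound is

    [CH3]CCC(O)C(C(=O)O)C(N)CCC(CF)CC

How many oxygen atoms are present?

Scan the SMILES for O atoms (remember two-letter symbols like Cl and Br are single atoms).
Oxygen count: 3.

3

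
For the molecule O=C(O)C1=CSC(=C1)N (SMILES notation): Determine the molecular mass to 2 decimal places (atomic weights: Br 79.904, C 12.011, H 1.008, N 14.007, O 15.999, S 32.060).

143.16 g/mol

First, the molecular formula is C5H5NO2S (counting implicit H from valence).
  C: 5 × 12.011 = 60.055
  H: 5 × 1.008 = 5.040
  N: 1 × 14.007 = 14.007
  O: 2 × 15.999 = 31.998
  S: 1 × 32.060 = 32.060
Sum: 5×12.011 + 5×1.008 + 1×14.007 + 2×15.999 + 1×32.060 = 143.160 → 143.16 g/mol.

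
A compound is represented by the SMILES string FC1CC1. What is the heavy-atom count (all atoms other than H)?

Every atom symbol written in the SMILES (organic subset) is one heavy atom; implicit H are not written.
Heavy atoms by element → C:3, F:1.
Total: 4.

4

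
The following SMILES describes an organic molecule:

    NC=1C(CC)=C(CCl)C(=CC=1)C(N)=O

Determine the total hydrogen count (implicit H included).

13

Walk through each heavy atom and fill implicit hydrogens from standard valence (C 4, N 3, O 2, S 2, halogen 1):
  atom 1: N, bond orders sum to 1 (valence 3) → 2 H
  atom 2: C, bond orders sum to 4 (valence 4) → 0 H
  atom 3: C, bond orders sum to 4 (valence 4) → 0 H
  atom 4: C, bond orders sum to 2 (valence 4) → 2 H
  atom 5: C, bond orders sum to 1 (valence 4) → 3 H
  atom 6: C, bond orders sum to 4 (valence 4) → 0 H
  atom 7: C, bond orders sum to 2 (valence 4) → 2 H
  atom 8: Cl (halogen, monovalent) → 0 H
  atom 9: C, bond orders sum to 4 (valence 4) → 0 H
  atom 10: C, bond orders sum to 3 (valence 4) → 1 H
  atom 11: C, bond orders sum to 3 (valence 4) → 1 H
  atom 12: C, bond orders sum to 4 (valence 4) → 0 H
  atom 13: N, bond orders sum to 1 (valence 3) → 2 H
  atom 14: O, bond orders sum to 2 (valence 2) → 0 H
Total hydrogens: 13.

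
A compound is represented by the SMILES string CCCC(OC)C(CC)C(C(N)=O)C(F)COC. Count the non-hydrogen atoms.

Every atom symbol written in the SMILES (organic subset) is one heavy atom; implicit H are not written.
Heavy atoms by element → C:13, F:1, N:1, O:3.
Total: 18.

18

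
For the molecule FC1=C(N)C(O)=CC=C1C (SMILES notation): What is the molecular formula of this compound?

C7H8FNO

Walk through each heavy atom and fill implicit hydrogens from standard valence (C 4, N 3, O 2, S 2, halogen 1):
  atom 1: F (halogen, monovalent) → 0 H
  atom 2: C, bond orders sum to 4 (valence 4) → 0 H
  atom 3: C, bond orders sum to 4 (valence 4) → 0 H
  atom 4: N, bond orders sum to 1 (valence 3) → 2 H
  atom 5: C, bond orders sum to 4 (valence 4) → 0 H
  atom 6: O, bond orders sum to 1 (valence 2) → 1 H
  atom 7: C, bond orders sum to 3 (valence 4) → 1 H
  atom 8: C, bond orders sum to 3 (valence 4) → 1 H
  atom 9: C, bond orders sum to 4 (valence 4) → 0 H
  atom 10: C, bond orders sum to 1 (valence 4) → 3 H
Totals → C:7, H:8, F:1, N:1, O:1.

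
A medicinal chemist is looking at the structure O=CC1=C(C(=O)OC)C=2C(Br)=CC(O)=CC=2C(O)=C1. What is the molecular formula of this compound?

C13H9BrO5

Walk through each heavy atom and fill implicit hydrogens from standard valence (C 4, N 3, O 2, S 2, halogen 1):
  atom 1: O, bond orders sum to 2 (valence 2) → 0 H
  atom 2: C, bond orders sum to 3 (valence 4) → 1 H
  atom 3: C, bond orders sum to 4 (valence 4) → 0 H
  atom 4: C, bond orders sum to 4 (valence 4) → 0 H
  atom 5: C, bond orders sum to 4 (valence 4) → 0 H
  atom 6: O, bond orders sum to 2 (valence 2) → 0 H
  atom 7: O, bond orders sum to 2 (valence 2) → 0 H
  atom 8: C, bond orders sum to 1 (valence 4) → 3 H
  atom 9: C, bond orders sum to 4 (valence 4) → 0 H
  atom 10: C, bond orders sum to 4 (valence 4) → 0 H
  atom 11: Br (halogen, monovalent) → 0 H
  atom 12: C, bond orders sum to 3 (valence 4) → 1 H
  atom 13: C, bond orders sum to 4 (valence 4) → 0 H
  atom 14: O, bond orders sum to 1 (valence 2) → 1 H
  atom 15: C, bond orders sum to 3 (valence 4) → 1 H
  atom 16: C, bond orders sum to 4 (valence 4) → 0 H
  atom 17: C, bond orders sum to 4 (valence 4) → 0 H
  atom 18: O, bond orders sum to 1 (valence 2) → 1 H
  atom 19: C, bond orders sum to 3 (valence 4) → 1 H
Totals → C:13, H:9, Br:1, O:5.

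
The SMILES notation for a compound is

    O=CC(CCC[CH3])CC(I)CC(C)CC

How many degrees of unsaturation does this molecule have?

Degree of unsaturation = (number of rings) + (number of π bonds).
Ring closures in the SMILES: 0.
π bonds: 1 double bond (each 1 DoU) → 1 DoU from unsaturation.
Total DoU = 0 + 1 = 1.

1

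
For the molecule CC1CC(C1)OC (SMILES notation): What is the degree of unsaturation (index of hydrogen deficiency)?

1

Molecular formula: C6H12O.
DoU = (2C + 2 + N − H − X) / 2, where X is the halogen count and O/S are ignored.
    = (2·6 + 2 + 0 − 12 − 0) / 2 = 2 / 2 = 1.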